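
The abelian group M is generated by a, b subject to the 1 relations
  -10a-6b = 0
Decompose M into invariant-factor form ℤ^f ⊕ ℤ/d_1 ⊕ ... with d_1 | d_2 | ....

rank_ℚ(R)=1; free=2−1=1
SNF(R) diag = [2] → torsion [2]

Answer: M ≅ ℤ^1 ⊕ ℤ/2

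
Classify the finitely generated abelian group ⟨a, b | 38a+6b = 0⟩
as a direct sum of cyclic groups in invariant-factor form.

rank_ℚ(R)=1; free=2−1=1
SNF(R) diag = [2] → torsion [2]

Answer: M ≅ ℤ^1 ⊕ ℤ/2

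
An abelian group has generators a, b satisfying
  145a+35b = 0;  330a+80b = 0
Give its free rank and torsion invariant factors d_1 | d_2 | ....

Answer: M ≅ ℤ/5 ⊕ ℤ/10

Derivation:
rank_ℚ(R)=2; free=2−2=0
SNF(R) diag = [5, 10] → torsion [5, 10]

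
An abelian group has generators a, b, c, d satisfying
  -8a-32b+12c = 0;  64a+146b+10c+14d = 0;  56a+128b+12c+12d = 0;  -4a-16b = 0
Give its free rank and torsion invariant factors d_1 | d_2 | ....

rank_ℚ(R)=4; free=4−4=0
SNF(R) diag = [2, 4, 12, 12] → torsion [2, 4, 12, 12]

Answer: M ≅ ℤ/2 ⊕ ℤ/4 ⊕ ℤ/12 ⊕ ℤ/12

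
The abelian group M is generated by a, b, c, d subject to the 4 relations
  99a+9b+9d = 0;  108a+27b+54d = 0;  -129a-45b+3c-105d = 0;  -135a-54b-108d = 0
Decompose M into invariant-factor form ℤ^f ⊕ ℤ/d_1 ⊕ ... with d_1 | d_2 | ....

rank_ℚ(R)=4; free=4−4=0
SNF(R) diag = [3, 9, 27, 81] → torsion [3, 9, 27, 81]

Answer: M ≅ ℤ/3 ⊕ ℤ/9 ⊕ ℤ/27 ⊕ ℤ/81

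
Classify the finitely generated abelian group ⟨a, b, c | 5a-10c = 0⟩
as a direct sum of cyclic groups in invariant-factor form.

rank_ℚ(R)=1; free=3−1=2
SNF(R) diag = [5] → torsion [5]

Answer: M ≅ ℤ^2 ⊕ ℤ/5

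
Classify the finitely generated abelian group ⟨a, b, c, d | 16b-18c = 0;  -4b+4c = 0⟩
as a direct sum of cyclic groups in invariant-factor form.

rank_ℚ(R)=2; free=4−2=2
SNF(R) diag = [2, 4] → torsion [2, 4]

Answer: M ≅ ℤ^2 ⊕ ℤ/2 ⊕ ℤ/4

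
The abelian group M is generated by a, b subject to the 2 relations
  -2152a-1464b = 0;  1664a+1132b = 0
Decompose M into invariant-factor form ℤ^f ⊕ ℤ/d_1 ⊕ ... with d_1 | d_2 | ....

rank_ℚ(R)=2; free=2−2=0
SNF(R) diag = [4, 8] → torsion [4, 8]

Answer: M ≅ ℤ/4 ⊕ ℤ/8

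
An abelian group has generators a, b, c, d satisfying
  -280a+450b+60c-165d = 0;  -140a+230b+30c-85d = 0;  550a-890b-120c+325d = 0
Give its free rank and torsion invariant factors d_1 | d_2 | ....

rank_ℚ(R)=3; free=4−3=1
SNF(R) diag = [5, 10, 30] → torsion [5, 10, 30]

Answer: M ≅ ℤ^1 ⊕ ℤ/5 ⊕ ℤ/10 ⊕ ℤ/30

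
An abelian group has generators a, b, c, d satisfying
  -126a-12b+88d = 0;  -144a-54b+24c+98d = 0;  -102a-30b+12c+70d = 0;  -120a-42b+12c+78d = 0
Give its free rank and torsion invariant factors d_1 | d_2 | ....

rank_ℚ(R)=4; free=4−4=0
SNF(R) diag = [2, 6, 12, 24] → torsion [2, 6, 12, 24]

Answer: M ≅ ℤ/2 ⊕ ℤ/6 ⊕ ℤ/12 ⊕ ℤ/24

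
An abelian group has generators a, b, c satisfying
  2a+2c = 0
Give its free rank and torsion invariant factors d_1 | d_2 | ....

rank_ℚ(R)=1; free=3−1=2
SNF(R) diag = [2] → torsion [2]

Answer: M ≅ ℤ^2 ⊕ ℤ/2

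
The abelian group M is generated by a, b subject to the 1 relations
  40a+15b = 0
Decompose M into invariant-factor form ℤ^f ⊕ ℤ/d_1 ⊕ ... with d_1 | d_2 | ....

rank_ℚ(R)=1; free=2−1=1
SNF(R) diag = [5] → torsion [5]

Answer: M ≅ ℤ^1 ⊕ ℤ/5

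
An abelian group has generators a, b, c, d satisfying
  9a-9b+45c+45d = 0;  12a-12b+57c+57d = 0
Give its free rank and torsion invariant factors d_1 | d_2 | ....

Answer: M ≅ ℤ^2 ⊕ ℤ/3 ⊕ ℤ/9

Derivation:
rank_ℚ(R)=2; free=4−2=2
SNF(R) diag = [3, 9] → torsion [3, 9]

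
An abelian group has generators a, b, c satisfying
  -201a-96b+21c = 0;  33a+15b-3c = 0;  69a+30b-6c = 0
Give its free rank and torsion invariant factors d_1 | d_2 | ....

Answer: M ≅ ℤ/3 ⊕ ℤ/3 ⊕ ℤ/9

Derivation:
rank_ℚ(R)=3; free=3−3=0
SNF(R) diag = [3, 3, 9] → torsion [3, 3, 9]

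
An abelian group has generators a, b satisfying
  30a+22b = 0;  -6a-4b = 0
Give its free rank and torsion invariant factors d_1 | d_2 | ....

Answer: M ≅ ℤ/2 ⊕ ℤ/6

Derivation:
rank_ℚ(R)=2; free=2−2=0
SNF(R) diag = [2, 6] → torsion [2, 6]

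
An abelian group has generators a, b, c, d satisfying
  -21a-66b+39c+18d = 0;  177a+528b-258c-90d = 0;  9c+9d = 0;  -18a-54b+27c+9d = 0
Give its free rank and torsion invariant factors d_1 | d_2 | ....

rank_ℚ(R)=4; free=4−4=0
SNF(R) diag = [3, 9, 9, 18] → torsion [3, 9, 9, 18]

Answer: M ≅ ℤ/3 ⊕ ℤ/9 ⊕ ℤ/9 ⊕ ℤ/18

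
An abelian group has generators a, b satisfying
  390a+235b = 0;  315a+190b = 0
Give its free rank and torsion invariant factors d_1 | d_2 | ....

rank_ℚ(R)=2; free=2−2=0
SNF(R) diag = [5, 15] → torsion [5, 15]

Answer: M ≅ ℤ/5 ⊕ ℤ/15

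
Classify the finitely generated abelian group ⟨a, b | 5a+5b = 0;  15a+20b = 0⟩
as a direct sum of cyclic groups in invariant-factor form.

rank_ℚ(R)=2; free=2−2=0
SNF(R) diag = [5, 5] → torsion [5, 5]

Answer: M ≅ ℤ/5 ⊕ ℤ/5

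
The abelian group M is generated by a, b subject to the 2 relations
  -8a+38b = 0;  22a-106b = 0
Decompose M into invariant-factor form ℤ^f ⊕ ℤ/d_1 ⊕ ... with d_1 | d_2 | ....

Answer: M ≅ ℤ/2 ⊕ ℤ/6

Derivation:
rank_ℚ(R)=2; free=2−2=0
SNF(R) diag = [2, 6] → torsion [2, 6]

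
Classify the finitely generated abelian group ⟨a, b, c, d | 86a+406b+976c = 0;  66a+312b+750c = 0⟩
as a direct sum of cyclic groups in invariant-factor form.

Answer: M ≅ ℤ^2 ⊕ ℤ/2 ⊕ ℤ/6

Derivation:
rank_ℚ(R)=2; free=4−2=2
SNF(R) diag = [2, 6] → torsion [2, 6]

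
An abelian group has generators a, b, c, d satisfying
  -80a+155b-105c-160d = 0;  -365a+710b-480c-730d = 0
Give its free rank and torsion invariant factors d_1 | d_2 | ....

rank_ℚ(R)=2; free=4−2=2
SNF(R) diag = [5, 15] → torsion [5, 15]

Answer: M ≅ ℤ^2 ⊕ ℤ/5 ⊕ ℤ/15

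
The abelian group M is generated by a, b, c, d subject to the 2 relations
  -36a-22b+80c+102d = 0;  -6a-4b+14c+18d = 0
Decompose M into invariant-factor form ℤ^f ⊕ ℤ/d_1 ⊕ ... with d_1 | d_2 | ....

Answer: M ≅ ℤ^2 ⊕ ℤ/2 ⊕ ℤ/6

Derivation:
rank_ℚ(R)=2; free=4−2=2
SNF(R) diag = [2, 6] → torsion [2, 6]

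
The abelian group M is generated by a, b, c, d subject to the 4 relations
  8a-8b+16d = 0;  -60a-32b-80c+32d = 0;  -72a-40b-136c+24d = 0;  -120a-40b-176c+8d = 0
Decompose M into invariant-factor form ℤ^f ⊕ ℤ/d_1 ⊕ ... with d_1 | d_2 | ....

Answer: M ≅ ℤ/4 ⊕ ℤ/8 ⊕ ℤ/8 ⊕ ℤ/8

Derivation:
rank_ℚ(R)=4; free=4−4=0
SNF(R) diag = [4, 8, 8, 8] → torsion [4, 8, 8, 8]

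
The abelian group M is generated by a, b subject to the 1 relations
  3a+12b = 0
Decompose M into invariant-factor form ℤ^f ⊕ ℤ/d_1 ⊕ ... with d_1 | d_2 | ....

Answer: M ≅ ℤ^1 ⊕ ℤ/3

Derivation:
rank_ℚ(R)=1; free=2−1=1
SNF(R) diag = [3] → torsion [3]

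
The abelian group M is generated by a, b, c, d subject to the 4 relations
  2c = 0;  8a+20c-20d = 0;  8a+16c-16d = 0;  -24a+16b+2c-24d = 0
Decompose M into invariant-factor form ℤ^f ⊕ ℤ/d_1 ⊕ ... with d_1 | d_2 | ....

rank_ℚ(R)=4; free=4−4=0
SNF(R) diag = [2, 4, 8, 16] → torsion [2, 4, 8, 16]

Answer: M ≅ ℤ/2 ⊕ ℤ/4 ⊕ ℤ/8 ⊕ ℤ/16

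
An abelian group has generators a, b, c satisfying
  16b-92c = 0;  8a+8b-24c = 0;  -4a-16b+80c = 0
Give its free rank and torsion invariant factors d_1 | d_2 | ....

Answer: M ≅ ℤ/4 ⊕ ℤ/4 ⊕ ℤ/8

Derivation:
rank_ℚ(R)=3; free=3−3=0
SNF(R) diag = [4, 4, 8] → torsion [4, 4, 8]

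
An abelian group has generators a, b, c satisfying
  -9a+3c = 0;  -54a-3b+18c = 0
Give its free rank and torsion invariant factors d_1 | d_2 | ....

rank_ℚ(R)=2; free=3−2=1
SNF(R) diag = [3, 3] → torsion [3, 3]

Answer: M ≅ ℤ^1 ⊕ ℤ/3 ⊕ ℤ/3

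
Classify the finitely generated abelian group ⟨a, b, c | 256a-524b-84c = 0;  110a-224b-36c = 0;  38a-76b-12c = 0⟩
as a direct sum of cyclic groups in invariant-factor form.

Answer: M ≅ ℤ/2 ⊕ ℤ/4 ⊕ ℤ/12

Derivation:
rank_ℚ(R)=3; free=3−3=0
SNF(R) diag = [2, 4, 12] → torsion [2, 4, 12]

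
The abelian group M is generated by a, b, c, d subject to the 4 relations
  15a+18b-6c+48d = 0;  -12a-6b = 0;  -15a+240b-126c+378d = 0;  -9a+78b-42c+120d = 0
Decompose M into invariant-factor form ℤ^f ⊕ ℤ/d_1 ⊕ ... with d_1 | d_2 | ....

Answer: M ≅ ℤ/3 ⊕ ℤ/6 ⊕ ℤ/18 ⊕ ℤ/36

Derivation:
rank_ℚ(R)=4; free=4−4=0
SNF(R) diag = [3, 6, 18, 36] → torsion [3, 6, 18, 36]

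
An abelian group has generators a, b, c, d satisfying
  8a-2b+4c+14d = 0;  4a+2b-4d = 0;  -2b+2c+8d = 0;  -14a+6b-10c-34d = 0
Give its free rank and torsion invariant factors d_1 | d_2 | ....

Answer: M ≅ ℤ/2 ⊕ ℤ/2 ⊕ ℤ/2 ⊕ ℤ/2

Derivation:
rank_ℚ(R)=4; free=4−4=0
SNF(R) diag = [2, 2, 2, 2] → torsion [2, 2, 2, 2]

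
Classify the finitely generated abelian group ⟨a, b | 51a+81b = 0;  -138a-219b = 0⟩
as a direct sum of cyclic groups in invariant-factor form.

rank_ℚ(R)=2; free=2−2=0
SNF(R) diag = [3, 3] → torsion [3, 3]

Answer: M ≅ ℤ/3 ⊕ ℤ/3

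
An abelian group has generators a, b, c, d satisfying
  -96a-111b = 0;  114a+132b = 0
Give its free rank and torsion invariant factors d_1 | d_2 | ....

Answer: M ≅ ℤ^2 ⊕ ℤ/3 ⊕ ℤ/6

Derivation:
rank_ℚ(R)=2; free=4−2=2
SNF(R) diag = [3, 6] → torsion [3, 6]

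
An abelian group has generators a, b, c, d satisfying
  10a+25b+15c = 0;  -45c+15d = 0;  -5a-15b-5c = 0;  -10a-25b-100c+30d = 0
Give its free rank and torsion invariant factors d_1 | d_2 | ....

Answer: M ≅ ℤ/5 ⊕ ℤ/5 ⊕ ℤ/5 ⊕ ℤ/15

Derivation:
rank_ℚ(R)=4; free=4−4=0
SNF(R) diag = [5, 5, 5, 15] → torsion [5, 5, 5, 15]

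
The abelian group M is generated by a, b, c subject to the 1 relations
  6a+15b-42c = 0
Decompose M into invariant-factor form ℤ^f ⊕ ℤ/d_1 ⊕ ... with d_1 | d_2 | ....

Answer: M ≅ ℤ^2 ⊕ ℤ/3

Derivation:
rank_ℚ(R)=1; free=3−1=2
SNF(R) diag = [3] → torsion [3]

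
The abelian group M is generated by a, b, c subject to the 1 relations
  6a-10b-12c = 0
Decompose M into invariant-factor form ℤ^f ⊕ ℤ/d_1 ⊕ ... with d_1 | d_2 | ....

Answer: M ≅ ℤ^2 ⊕ ℤ/2

Derivation:
rank_ℚ(R)=1; free=3−1=2
SNF(R) diag = [2] → torsion [2]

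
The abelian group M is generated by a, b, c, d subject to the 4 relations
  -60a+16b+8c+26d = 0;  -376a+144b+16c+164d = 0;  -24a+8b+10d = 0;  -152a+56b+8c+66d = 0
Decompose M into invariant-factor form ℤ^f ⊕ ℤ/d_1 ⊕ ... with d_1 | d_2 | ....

rank_ℚ(R)=4; free=4−4=0
SNF(R) diag = [2, 4, 8, 16] → torsion [2, 4, 8, 16]

Answer: M ≅ ℤ/2 ⊕ ℤ/4 ⊕ ℤ/8 ⊕ ℤ/16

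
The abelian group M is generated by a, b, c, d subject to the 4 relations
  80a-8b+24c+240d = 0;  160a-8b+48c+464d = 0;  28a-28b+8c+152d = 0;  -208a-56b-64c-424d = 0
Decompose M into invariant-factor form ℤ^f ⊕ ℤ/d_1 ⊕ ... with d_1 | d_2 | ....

rank_ℚ(R)=4; free=4−4=0
SNF(R) diag = [4, 8, 8, 24] → torsion [4, 8, 8, 24]

Answer: M ≅ ℤ/4 ⊕ ℤ/8 ⊕ ℤ/8 ⊕ ℤ/24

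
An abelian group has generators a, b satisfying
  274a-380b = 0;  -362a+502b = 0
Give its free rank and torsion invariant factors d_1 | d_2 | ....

rank_ℚ(R)=2; free=2−2=0
SNF(R) diag = [2, 6] → torsion [2, 6]

Answer: M ≅ ℤ/2 ⊕ ℤ/6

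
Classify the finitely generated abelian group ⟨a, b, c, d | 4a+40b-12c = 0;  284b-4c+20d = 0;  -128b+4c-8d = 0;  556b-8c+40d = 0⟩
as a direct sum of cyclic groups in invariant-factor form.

Answer: M ≅ ℤ/4 ⊕ ℤ/4 ⊕ ℤ/12 ⊕ ℤ/12

Derivation:
rank_ℚ(R)=4; free=4−4=0
SNF(R) diag = [4, 4, 12, 12] → torsion [4, 4, 12, 12]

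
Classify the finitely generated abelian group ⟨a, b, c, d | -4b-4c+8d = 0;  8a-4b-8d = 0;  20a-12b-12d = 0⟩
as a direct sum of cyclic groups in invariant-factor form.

Answer: M ≅ ℤ^1 ⊕ ℤ/4 ⊕ ℤ/4 ⊕ ℤ/4

Derivation:
rank_ℚ(R)=3; free=4−3=1
SNF(R) diag = [4, 4, 4] → torsion [4, 4, 4]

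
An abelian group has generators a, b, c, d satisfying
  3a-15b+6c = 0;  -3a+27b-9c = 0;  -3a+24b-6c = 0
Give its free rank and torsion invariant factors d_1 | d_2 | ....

Answer: M ≅ ℤ^1 ⊕ ℤ/3 ⊕ ℤ/3 ⊕ ℤ/9

Derivation:
rank_ℚ(R)=3; free=4−3=1
SNF(R) diag = [3, 3, 9] → torsion [3, 3, 9]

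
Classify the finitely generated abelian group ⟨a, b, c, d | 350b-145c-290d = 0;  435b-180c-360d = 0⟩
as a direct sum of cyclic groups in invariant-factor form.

rank_ℚ(R)=2; free=4−2=2
SNF(R) diag = [5, 15] → torsion [5, 15]

Answer: M ≅ ℤ^2 ⊕ ℤ/5 ⊕ ℤ/15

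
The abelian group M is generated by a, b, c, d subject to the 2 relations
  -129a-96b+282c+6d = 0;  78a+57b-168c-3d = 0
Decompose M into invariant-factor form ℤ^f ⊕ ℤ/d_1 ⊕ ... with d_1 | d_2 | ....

Answer: M ≅ ℤ^2 ⊕ ℤ/3 ⊕ ℤ/9

Derivation:
rank_ℚ(R)=2; free=4−2=2
SNF(R) diag = [3, 9] → torsion [3, 9]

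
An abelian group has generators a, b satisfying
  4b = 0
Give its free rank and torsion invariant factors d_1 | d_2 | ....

Answer: M ≅ ℤ^1 ⊕ ℤ/4

Derivation:
rank_ℚ(R)=1; free=2−1=1
SNF(R) diag = [4] → torsion [4]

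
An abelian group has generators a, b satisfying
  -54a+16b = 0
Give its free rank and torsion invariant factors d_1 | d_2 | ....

rank_ℚ(R)=1; free=2−1=1
SNF(R) diag = [2] → torsion [2]

Answer: M ≅ ℤ^1 ⊕ ℤ/2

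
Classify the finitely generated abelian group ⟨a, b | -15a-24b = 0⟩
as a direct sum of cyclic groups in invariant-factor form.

Answer: M ≅ ℤ^1 ⊕ ℤ/3

Derivation:
rank_ℚ(R)=1; free=2−1=1
SNF(R) diag = [3] → torsion [3]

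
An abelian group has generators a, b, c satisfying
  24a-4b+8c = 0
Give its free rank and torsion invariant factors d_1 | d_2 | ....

rank_ℚ(R)=1; free=3−1=2
SNF(R) diag = [4] → torsion [4]

Answer: M ≅ ℤ^2 ⊕ ℤ/4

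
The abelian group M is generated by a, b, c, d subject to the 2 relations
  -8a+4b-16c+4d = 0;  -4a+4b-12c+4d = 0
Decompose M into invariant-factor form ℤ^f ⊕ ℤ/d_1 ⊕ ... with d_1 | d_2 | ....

rank_ℚ(R)=2; free=4−2=2
SNF(R) diag = [4, 4] → torsion [4, 4]

Answer: M ≅ ℤ^2 ⊕ ℤ/4 ⊕ ℤ/4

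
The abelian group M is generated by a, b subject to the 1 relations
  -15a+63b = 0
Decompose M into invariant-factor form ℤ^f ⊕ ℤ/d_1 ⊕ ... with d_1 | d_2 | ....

Answer: M ≅ ℤ^1 ⊕ ℤ/3

Derivation:
rank_ℚ(R)=1; free=2−1=1
SNF(R) diag = [3] → torsion [3]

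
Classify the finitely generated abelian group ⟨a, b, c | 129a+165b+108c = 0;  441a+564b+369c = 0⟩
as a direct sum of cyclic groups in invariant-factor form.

Answer: M ≅ ℤ^1 ⊕ ℤ/3 ⊕ ℤ/3

Derivation:
rank_ℚ(R)=2; free=3−2=1
SNF(R) diag = [3, 3] → torsion [3, 3]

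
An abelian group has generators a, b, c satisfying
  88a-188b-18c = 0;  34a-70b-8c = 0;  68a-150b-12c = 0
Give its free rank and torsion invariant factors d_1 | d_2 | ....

rank_ℚ(R)=3; free=3−3=0
SNF(R) diag = [2, 2, 2] → torsion [2, 2, 2]

Answer: M ≅ ℤ/2 ⊕ ℤ/2 ⊕ ℤ/2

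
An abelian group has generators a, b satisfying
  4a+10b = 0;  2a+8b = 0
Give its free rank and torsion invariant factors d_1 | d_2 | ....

Answer: M ≅ ℤ/2 ⊕ ℤ/6

Derivation:
rank_ℚ(R)=2; free=2−2=0
SNF(R) diag = [2, 6] → torsion [2, 6]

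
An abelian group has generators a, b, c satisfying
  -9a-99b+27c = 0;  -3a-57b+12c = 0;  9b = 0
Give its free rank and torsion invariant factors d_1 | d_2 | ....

Answer: M ≅ ℤ/3 ⊕ ℤ/9 ⊕ ℤ/9

Derivation:
rank_ℚ(R)=3; free=3−3=0
SNF(R) diag = [3, 9, 9] → torsion [3, 9, 9]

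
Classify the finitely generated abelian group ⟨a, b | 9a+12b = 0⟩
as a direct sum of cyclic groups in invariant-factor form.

Answer: M ≅ ℤ^1 ⊕ ℤ/3

Derivation:
rank_ℚ(R)=1; free=2−1=1
SNF(R) diag = [3] → torsion [3]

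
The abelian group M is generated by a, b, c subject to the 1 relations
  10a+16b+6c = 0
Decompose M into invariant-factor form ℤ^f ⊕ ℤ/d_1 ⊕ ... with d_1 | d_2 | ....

rank_ℚ(R)=1; free=3−1=2
SNF(R) diag = [2] → torsion [2]

Answer: M ≅ ℤ^2 ⊕ ℤ/2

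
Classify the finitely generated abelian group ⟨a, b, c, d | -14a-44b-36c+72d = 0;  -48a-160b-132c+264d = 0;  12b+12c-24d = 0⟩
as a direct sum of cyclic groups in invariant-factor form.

rank_ℚ(R)=3; free=4−3=1
SNF(R) diag = [2, 4, 12] → torsion [2, 4, 12]

Answer: M ≅ ℤ^1 ⊕ ℤ/2 ⊕ ℤ/4 ⊕ ℤ/12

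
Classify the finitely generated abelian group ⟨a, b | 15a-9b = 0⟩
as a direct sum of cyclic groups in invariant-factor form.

rank_ℚ(R)=1; free=2−1=1
SNF(R) diag = [3] → torsion [3]

Answer: M ≅ ℤ^1 ⊕ ℤ/3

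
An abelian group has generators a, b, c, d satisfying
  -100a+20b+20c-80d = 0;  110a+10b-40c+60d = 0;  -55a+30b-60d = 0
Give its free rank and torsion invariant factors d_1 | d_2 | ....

rank_ℚ(R)=3; free=4−3=1
SNF(R) diag = [5, 10, 20] → torsion [5, 10, 20]

Answer: M ≅ ℤ^1 ⊕ ℤ/5 ⊕ ℤ/10 ⊕ ℤ/20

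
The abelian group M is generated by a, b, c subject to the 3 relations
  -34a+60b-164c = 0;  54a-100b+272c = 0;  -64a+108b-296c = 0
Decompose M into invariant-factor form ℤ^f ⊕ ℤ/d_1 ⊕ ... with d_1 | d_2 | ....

Answer: M ≅ ℤ/2 ⊕ ℤ/4 ⊕ ℤ/12

Derivation:
rank_ℚ(R)=3; free=3−3=0
SNF(R) diag = [2, 4, 12] → torsion [2, 4, 12]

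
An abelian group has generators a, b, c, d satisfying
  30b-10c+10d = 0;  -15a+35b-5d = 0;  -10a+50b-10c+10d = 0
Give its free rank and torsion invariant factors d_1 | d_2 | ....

rank_ℚ(R)=3; free=4−3=1
SNF(R) diag = [5, 10, 10] → torsion [5, 10, 10]

Answer: M ≅ ℤ^1 ⊕ ℤ/5 ⊕ ℤ/10 ⊕ ℤ/10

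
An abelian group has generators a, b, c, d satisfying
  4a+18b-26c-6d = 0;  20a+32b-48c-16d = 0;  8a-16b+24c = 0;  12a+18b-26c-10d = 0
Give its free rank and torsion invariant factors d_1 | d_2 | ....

rank_ℚ(R)=4; free=4−4=0
SNF(R) diag = [2, 4, 4, 8] → torsion [2, 4, 4, 8]

Answer: M ≅ ℤ/2 ⊕ ℤ/4 ⊕ ℤ/4 ⊕ ℤ/8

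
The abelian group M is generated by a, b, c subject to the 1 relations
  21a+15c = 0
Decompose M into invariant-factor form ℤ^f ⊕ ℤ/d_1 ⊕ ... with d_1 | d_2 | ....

Answer: M ≅ ℤ^2 ⊕ ℤ/3

Derivation:
rank_ℚ(R)=1; free=3−1=2
SNF(R) diag = [3] → torsion [3]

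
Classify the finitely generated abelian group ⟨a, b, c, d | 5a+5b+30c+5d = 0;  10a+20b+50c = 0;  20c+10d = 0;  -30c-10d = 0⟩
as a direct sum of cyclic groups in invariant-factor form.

rank_ℚ(R)=4; free=4−4=0
SNF(R) diag = [5, 10, 10, 10] → torsion [5, 10, 10, 10]

Answer: M ≅ ℤ/5 ⊕ ℤ/10 ⊕ ℤ/10 ⊕ ℤ/10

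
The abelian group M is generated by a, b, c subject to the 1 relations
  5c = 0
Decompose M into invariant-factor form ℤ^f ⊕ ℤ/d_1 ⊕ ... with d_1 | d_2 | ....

rank_ℚ(R)=1; free=3−1=2
SNF(R) diag = [5] → torsion [5]

Answer: M ≅ ℤ^2 ⊕ ℤ/5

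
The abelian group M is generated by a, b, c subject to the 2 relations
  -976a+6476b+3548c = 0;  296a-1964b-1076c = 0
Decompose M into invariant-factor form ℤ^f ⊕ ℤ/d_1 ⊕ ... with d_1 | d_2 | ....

rank_ℚ(R)=2; free=3−2=1
SNF(R) diag = [4, 8] → torsion [4, 8]

Answer: M ≅ ℤ^1 ⊕ ℤ/4 ⊕ ℤ/8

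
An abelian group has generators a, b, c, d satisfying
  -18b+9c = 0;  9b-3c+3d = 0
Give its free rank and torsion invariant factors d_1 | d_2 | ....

Answer: M ≅ ℤ^2 ⊕ ℤ/3 ⊕ ℤ/9

Derivation:
rank_ℚ(R)=2; free=4−2=2
SNF(R) diag = [3, 9] → torsion [3, 9]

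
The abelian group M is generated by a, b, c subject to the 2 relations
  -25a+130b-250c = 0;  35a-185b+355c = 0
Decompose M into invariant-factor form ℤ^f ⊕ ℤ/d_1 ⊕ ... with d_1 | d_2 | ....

rank_ℚ(R)=2; free=3−2=1
SNF(R) diag = [5, 5] → torsion [5, 5]

Answer: M ≅ ℤ^1 ⊕ ℤ/5 ⊕ ℤ/5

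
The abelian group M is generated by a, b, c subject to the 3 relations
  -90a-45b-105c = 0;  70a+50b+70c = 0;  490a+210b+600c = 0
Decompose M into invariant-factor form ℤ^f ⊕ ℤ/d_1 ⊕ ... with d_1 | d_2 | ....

rank_ℚ(R)=3; free=3−3=0
SNF(R) diag = [5, 10, 30] → torsion [5, 10, 30]

Answer: M ≅ ℤ/5 ⊕ ℤ/10 ⊕ ℤ/30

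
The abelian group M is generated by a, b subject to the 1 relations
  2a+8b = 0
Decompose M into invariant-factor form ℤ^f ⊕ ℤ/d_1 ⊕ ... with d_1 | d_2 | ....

Answer: M ≅ ℤ^1 ⊕ ℤ/2

Derivation:
rank_ℚ(R)=1; free=2−1=1
SNF(R) diag = [2] → torsion [2]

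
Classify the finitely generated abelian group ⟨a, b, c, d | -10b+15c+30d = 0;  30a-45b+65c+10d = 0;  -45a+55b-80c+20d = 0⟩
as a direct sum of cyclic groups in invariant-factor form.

Answer: M ≅ ℤ^1 ⊕ ℤ/5 ⊕ ℤ/5 ⊕ ℤ/15

Derivation:
rank_ℚ(R)=3; free=4−3=1
SNF(R) diag = [5, 5, 15] → torsion [5, 5, 15]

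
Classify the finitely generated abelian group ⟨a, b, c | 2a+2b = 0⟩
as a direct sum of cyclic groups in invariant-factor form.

rank_ℚ(R)=1; free=3−1=2
SNF(R) diag = [2] → torsion [2]

Answer: M ≅ ℤ^2 ⊕ ℤ/2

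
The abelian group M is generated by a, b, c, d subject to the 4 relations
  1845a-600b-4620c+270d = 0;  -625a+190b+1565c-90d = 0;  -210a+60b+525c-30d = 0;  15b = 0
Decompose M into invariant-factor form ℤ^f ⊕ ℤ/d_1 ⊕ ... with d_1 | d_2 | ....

rank_ℚ(R)=4; free=4−4=0
SNF(R) diag = [5, 15, 15, 30] → torsion [5, 15, 15, 30]

Answer: M ≅ ℤ/5 ⊕ ℤ/15 ⊕ ℤ/15 ⊕ ℤ/30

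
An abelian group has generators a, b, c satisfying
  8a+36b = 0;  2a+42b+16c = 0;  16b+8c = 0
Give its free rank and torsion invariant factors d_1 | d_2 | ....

Answer: M ≅ ℤ/2 ⊕ ℤ/4 ⊕ ℤ/8

Derivation:
rank_ℚ(R)=3; free=3−3=0
SNF(R) diag = [2, 4, 8] → torsion [2, 4, 8]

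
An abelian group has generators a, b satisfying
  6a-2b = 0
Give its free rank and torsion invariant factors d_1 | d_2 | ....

Answer: M ≅ ℤ^1 ⊕ ℤ/2

Derivation:
rank_ℚ(R)=1; free=2−1=1
SNF(R) diag = [2] → torsion [2]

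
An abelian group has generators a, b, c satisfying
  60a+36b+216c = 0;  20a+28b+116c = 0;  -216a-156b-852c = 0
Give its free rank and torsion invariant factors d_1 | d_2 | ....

rank_ℚ(R)=3; free=3−3=0
SNF(R) diag = [4, 12, 36] → torsion [4, 12, 36]

Answer: M ≅ ℤ/4 ⊕ ℤ/12 ⊕ ℤ/36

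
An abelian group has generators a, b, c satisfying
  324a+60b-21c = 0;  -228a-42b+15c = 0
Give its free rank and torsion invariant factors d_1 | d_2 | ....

Answer: M ≅ ℤ^1 ⊕ ℤ/3 ⊕ ℤ/6

Derivation:
rank_ℚ(R)=2; free=3−2=1
SNF(R) diag = [3, 6] → torsion [3, 6]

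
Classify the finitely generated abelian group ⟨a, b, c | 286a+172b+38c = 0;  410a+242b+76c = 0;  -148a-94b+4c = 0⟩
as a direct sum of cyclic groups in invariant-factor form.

rank_ℚ(R)=3; free=3−3=0
SNF(R) diag = [2, 6, 18] → torsion [2, 6, 18]

Answer: M ≅ ℤ/2 ⊕ ℤ/6 ⊕ ℤ/18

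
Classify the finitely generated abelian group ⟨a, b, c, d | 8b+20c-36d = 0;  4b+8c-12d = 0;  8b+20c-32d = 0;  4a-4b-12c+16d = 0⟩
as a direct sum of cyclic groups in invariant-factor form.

Answer: M ≅ ℤ/4 ⊕ ℤ/4 ⊕ ℤ/4 ⊕ ℤ/4

Derivation:
rank_ℚ(R)=4; free=4−4=0
SNF(R) diag = [4, 4, 4, 4] → torsion [4, 4, 4, 4]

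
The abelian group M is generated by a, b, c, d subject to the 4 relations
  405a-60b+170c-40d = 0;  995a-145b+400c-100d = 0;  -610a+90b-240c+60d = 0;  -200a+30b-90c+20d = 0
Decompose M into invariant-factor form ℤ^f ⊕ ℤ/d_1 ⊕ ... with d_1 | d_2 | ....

Answer: M ≅ ℤ/5 ⊕ ℤ/5 ⊕ ℤ/10 ⊕ ℤ/20

Derivation:
rank_ℚ(R)=4; free=4−4=0
SNF(R) diag = [5, 5, 10, 20] → torsion [5, 5, 10, 20]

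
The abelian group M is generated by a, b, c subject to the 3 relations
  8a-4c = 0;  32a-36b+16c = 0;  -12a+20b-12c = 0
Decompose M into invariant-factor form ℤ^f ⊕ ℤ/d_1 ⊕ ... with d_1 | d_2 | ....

Answer: M ≅ ℤ/4 ⊕ ℤ/4 ⊕ ℤ/4

Derivation:
rank_ℚ(R)=3; free=3−3=0
SNF(R) diag = [4, 4, 4] → torsion [4, 4, 4]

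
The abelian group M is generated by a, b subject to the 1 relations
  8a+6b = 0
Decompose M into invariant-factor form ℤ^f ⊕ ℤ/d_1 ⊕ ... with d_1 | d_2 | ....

Answer: M ≅ ℤ^1 ⊕ ℤ/2

Derivation:
rank_ℚ(R)=1; free=2−1=1
SNF(R) diag = [2] → torsion [2]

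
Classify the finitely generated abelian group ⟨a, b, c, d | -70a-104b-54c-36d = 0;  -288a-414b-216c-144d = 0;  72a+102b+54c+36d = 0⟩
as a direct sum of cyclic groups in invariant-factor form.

Answer: M ≅ ℤ^1 ⊕ ℤ/2 ⊕ ℤ/6 ⊕ ℤ/18

Derivation:
rank_ℚ(R)=3; free=4−3=1
SNF(R) diag = [2, 6, 18] → torsion [2, 6, 18]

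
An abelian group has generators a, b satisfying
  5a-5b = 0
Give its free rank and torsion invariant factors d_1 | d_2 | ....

rank_ℚ(R)=1; free=2−1=1
SNF(R) diag = [5] → torsion [5]

Answer: M ≅ ℤ^1 ⊕ ℤ/5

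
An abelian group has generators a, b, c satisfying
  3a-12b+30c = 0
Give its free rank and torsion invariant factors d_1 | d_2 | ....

rank_ℚ(R)=1; free=3−1=2
SNF(R) diag = [3] → torsion [3]

Answer: M ≅ ℤ^2 ⊕ ℤ/3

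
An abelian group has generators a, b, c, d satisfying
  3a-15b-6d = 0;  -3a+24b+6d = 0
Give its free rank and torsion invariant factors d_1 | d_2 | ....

Answer: M ≅ ℤ^2 ⊕ ℤ/3 ⊕ ℤ/9

Derivation:
rank_ℚ(R)=2; free=4−2=2
SNF(R) diag = [3, 9] → torsion [3, 9]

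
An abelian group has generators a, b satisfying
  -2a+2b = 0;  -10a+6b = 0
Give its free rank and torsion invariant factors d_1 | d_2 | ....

Answer: M ≅ ℤ/2 ⊕ ℤ/4

Derivation:
rank_ℚ(R)=2; free=2−2=0
SNF(R) diag = [2, 4] → torsion [2, 4]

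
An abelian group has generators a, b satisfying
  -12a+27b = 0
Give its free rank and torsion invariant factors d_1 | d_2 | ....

rank_ℚ(R)=1; free=2−1=1
SNF(R) diag = [3] → torsion [3]

Answer: M ≅ ℤ^1 ⊕ ℤ/3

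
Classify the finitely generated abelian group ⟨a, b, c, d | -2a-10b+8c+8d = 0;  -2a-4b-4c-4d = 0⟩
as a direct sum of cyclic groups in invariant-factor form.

Answer: M ≅ ℤ^2 ⊕ ℤ/2 ⊕ ℤ/6

Derivation:
rank_ℚ(R)=2; free=4−2=2
SNF(R) diag = [2, 6] → torsion [2, 6]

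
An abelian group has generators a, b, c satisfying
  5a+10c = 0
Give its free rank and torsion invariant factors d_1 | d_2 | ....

rank_ℚ(R)=1; free=3−1=2
SNF(R) diag = [5] → torsion [5]

Answer: M ≅ ℤ^2 ⊕ ℤ/5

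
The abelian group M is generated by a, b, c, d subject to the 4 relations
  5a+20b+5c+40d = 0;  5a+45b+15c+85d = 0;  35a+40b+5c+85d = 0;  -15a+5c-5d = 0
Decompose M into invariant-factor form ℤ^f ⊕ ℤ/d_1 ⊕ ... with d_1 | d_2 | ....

Answer: M ≅ ℤ/5 ⊕ ℤ/5 ⊕ ℤ/5 ⊕ ℤ/10

Derivation:
rank_ℚ(R)=4; free=4−4=0
SNF(R) diag = [5, 5, 5, 10] → torsion [5, 5, 5, 10]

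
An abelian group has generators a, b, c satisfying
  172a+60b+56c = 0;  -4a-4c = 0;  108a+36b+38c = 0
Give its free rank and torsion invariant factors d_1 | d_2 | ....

Answer: M ≅ ℤ/2 ⊕ ℤ/4 ⊕ ℤ/12

Derivation:
rank_ℚ(R)=3; free=3−3=0
SNF(R) diag = [2, 4, 12] → torsion [2, 4, 12]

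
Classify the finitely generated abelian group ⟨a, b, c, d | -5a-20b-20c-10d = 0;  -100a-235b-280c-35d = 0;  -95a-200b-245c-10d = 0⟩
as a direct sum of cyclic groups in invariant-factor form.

rank_ℚ(R)=3; free=4−3=1
SNF(R) diag = [5, 15, 45] → torsion [5, 15, 45]

Answer: M ≅ ℤ^1 ⊕ ℤ/5 ⊕ ℤ/15 ⊕ ℤ/45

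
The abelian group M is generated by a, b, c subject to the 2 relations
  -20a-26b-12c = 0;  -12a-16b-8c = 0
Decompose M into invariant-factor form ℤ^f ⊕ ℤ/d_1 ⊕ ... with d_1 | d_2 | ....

Answer: M ≅ ℤ^1 ⊕ ℤ/2 ⊕ ℤ/4

Derivation:
rank_ℚ(R)=2; free=3−2=1
SNF(R) diag = [2, 4] → torsion [2, 4]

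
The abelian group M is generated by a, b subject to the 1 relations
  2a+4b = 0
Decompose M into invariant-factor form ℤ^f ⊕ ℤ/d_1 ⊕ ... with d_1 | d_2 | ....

rank_ℚ(R)=1; free=2−1=1
SNF(R) diag = [2] → torsion [2]

Answer: M ≅ ℤ^1 ⊕ ℤ/2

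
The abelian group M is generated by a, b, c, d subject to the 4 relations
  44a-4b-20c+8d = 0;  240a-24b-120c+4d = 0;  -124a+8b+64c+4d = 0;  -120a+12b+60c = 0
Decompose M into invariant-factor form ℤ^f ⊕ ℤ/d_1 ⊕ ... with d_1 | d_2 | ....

Answer: M ≅ ℤ/4 ⊕ ℤ/4 ⊕ ℤ/12 ⊕ ℤ/24

Derivation:
rank_ℚ(R)=4; free=4−4=0
SNF(R) diag = [4, 4, 12, 24] → torsion [4, 4, 12, 24]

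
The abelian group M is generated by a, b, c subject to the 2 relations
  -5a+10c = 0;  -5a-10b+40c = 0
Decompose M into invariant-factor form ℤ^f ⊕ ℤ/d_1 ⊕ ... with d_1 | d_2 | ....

rank_ℚ(R)=2; free=3−2=1
SNF(R) diag = [5, 10] → torsion [5, 10]

Answer: M ≅ ℤ^1 ⊕ ℤ/5 ⊕ ℤ/10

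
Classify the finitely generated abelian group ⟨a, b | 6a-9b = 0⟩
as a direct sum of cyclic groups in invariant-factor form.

Answer: M ≅ ℤ^1 ⊕ ℤ/3

Derivation:
rank_ℚ(R)=1; free=2−1=1
SNF(R) diag = [3] → torsion [3]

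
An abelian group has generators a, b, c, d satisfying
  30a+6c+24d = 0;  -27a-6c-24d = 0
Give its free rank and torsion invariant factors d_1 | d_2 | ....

rank_ℚ(R)=2; free=4−2=2
SNF(R) diag = [3, 6] → torsion [3, 6]

Answer: M ≅ ℤ^2 ⊕ ℤ/3 ⊕ ℤ/6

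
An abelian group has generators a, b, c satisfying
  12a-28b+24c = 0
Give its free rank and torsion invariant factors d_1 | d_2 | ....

rank_ℚ(R)=1; free=3−1=2
SNF(R) diag = [4] → torsion [4]

Answer: M ≅ ℤ^2 ⊕ ℤ/4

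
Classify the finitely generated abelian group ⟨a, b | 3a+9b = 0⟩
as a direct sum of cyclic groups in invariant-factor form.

rank_ℚ(R)=1; free=2−1=1
SNF(R) diag = [3] → torsion [3]

Answer: M ≅ ℤ^1 ⊕ ℤ/3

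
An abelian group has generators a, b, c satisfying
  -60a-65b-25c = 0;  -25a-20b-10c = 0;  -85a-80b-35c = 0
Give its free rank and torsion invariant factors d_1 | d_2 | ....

Answer: M ≅ ℤ/5 ⊕ ℤ/5 ⊕ ℤ/5

Derivation:
rank_ℚ(R)=3; free=3−3=0
SNF(R) diag = [5, 5, 5] → torsion [5, 5, 5]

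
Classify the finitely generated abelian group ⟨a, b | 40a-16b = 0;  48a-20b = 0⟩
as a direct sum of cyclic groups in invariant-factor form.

rank_ℚ(R)=2; free=2−2=0
SNF(R) diag = [4, 8] → torsion [4, 8]

Answer: M ≅ ℤ/4 ⊕ ℤ/8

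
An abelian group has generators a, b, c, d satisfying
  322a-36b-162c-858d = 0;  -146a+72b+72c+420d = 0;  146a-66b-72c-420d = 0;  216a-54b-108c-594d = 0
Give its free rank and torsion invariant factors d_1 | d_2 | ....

Answer: M ≅ ℤ/2 ⊕ ℤ/6 ⊕ ℤ/18 ⊕ ℤ/54

Derivation:
rank_ℚ(R)=4; free=4−4=0
SNF(R) diag = [2, 6, 18, 54] → torsion [2, 6, 18, 54]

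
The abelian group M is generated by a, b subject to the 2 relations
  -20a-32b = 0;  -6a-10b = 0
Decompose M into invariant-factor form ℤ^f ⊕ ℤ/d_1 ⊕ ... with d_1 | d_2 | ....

rank_ℚ(R)=2; free=2−2=0
SNF(R) diag = [2, 4] → torsion [2, 4]

Answer: M ≅ ℤ/2 ⊕ ℤ/4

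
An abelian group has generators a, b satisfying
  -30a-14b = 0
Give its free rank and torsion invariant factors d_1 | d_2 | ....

rank_ℚ(R)=1; free=2−1=1
SNF(R) diag = [2] → torsion [2]

Answer: M ≅ ℤ^1 ⊕ ℤ/2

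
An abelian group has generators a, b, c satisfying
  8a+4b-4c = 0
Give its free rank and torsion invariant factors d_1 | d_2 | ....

Answer: M ≅ ℤ^2 ⊕ ℤ/4

Derivation:
rank_ℚ(R)=1; free=3−1=2
SNF(R) diag = [4] → torsion [4]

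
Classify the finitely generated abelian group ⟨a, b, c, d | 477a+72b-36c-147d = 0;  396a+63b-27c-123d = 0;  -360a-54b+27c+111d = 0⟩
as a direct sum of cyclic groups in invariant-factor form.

Answer: M ≅ ℤ^1 ⊕ ℤ/3 ⊕ ℤ/9 ⊕ ℤ/9

Derivation:
rank_ℚ(R)=3; free=4−3=1
SNF(R) diag = [3, 9, 9] → torsion [3, 9, 9]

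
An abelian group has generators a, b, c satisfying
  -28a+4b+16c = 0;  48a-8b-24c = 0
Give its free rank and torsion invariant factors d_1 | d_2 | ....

rank_ℚ(R)=2; free=3−2=1
SNF(R) diag = [4, 8] → torsion [4, 8]

Answer: M ≅ ℤ^1 ⊕ ℤ/4 ⊕ ℤ/8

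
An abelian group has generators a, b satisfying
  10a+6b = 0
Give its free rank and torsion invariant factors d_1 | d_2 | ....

rank_ℚ(R)=1; free=2−1=1
SNF(R) diag = [2] → torsion [2]

Answer: M ≅ ℤ^1 ⊕ ℤ/2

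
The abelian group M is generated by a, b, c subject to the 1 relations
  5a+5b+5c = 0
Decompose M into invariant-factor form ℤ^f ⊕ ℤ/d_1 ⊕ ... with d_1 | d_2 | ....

rank_ℚ(R)=1; free=3−1=2
SNF(R) diag = [5] → torsion [5]

Answer: M ≅ ℤ^2 ⊕ ℤ/5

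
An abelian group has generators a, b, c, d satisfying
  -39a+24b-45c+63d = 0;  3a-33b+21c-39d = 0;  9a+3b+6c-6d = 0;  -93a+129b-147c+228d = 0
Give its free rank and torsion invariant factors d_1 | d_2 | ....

Answer: M ≅ ℤ/3 ⊕ ℤ/3 ⊕ ℤ/3 ⊕ ℤ/9

Derivation:
rank_ℚ(R)=4; free=4−4=0
SNF(R) diag = [3, 3, 3, 9] → torsion [3, 3, 3, 9]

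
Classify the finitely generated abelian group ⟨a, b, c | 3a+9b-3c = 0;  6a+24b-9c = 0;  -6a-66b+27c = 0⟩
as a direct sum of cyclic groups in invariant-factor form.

rank_ℚ(R)=3; free=3−3=0
SNF(R) diag = [3, 3, 6] → torsion [3, 3, 6]

Answer: M ≅ ℤ/3 ⊕ ℤ/3 ⊕ ℤ/6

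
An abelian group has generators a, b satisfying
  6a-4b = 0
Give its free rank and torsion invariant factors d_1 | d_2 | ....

rank_ℚ(R)=1; free=2−1=1
SNF(R) diag = [2] → torsion [2]

Answer: M ≅ ℤ^1 ⊕ ℤ/2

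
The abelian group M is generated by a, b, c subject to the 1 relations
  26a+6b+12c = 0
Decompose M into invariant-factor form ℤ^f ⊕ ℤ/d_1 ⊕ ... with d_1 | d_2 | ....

rank_ℚ(R)=1; free=3−1=2
SNF(R) diag = [2] → torsion [2]

Answer: M ≅ ℤ^2 ⊕ ℤ/2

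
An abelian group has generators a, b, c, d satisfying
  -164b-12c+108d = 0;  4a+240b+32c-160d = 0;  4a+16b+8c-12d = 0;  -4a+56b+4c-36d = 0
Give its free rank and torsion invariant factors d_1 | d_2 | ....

Answer: M ≅ ℤ/4 ⊕ ℤ/4 ⊕ ℤ/4 ⊕ ℤ/12

Derivation:
rank_ℚ(R)=4; free=4−4=0
SNF(R) diag = [4, 4, 4, 12] → torsion [4, 4, 4, 12]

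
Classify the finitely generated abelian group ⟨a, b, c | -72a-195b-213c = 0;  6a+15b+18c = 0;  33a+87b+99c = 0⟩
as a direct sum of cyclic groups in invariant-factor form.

Answer: M ≅ ℤ/3 ⊕ ℤ/3 ⊕ ℤ/9

Derivation:
rank_ℚ(R)=3; free=3−3=0
SNF(R) diag = [3, 3, 9] → torsion [3, 3, 9]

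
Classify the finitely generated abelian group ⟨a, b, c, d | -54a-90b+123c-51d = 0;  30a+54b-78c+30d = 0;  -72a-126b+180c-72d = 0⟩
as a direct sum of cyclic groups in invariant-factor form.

Answer: M ≅ ℤ^1 ⊕ ℤ/3 ⊕ ℤ/6 ⊕ ℤ/18

Derivation:
rank_ℚ(R)=3; free=4−3=1
SNF(R) diag = [3, 6, 18] → torsion [3, 6, 18]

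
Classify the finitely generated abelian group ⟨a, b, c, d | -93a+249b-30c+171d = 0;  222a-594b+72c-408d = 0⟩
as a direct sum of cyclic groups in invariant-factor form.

rank_ℚ(R)=2; free=4−2=2
SNF(R) diag = [3, 6] → torsion [3, 6]

Answer: M ≅ ℤ^2 ⊕ ℤ/3 ⊕ ℤ/6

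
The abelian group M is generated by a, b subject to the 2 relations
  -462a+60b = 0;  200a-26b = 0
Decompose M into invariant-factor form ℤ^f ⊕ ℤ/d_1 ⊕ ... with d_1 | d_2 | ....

rank_ℚ(R)=2; free=2−2=0
SNF(R) diag = [2, 6] → torsion [2, 6]

Answer: M ≅ ℤ/2 ⊕ ℤ/6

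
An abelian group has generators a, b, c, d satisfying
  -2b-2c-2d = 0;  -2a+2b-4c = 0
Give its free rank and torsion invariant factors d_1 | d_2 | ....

rank_ℚ(R)=2; free=4−2=2
SNF(R) diag = [2, 2] → torsion [2, 2]

Answer: M ≅ ℤ^2 ⊕ ℤ/2 ⊕ ℤ/2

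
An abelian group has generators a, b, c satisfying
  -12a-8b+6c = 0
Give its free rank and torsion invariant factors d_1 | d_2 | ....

Answer: M ≅ ℤ^2 ⊕ ℤ/2

Derivation:
rank_ℚ(R)=1; free=3−1=2
SNF(R) diag = [2] → torsion [2]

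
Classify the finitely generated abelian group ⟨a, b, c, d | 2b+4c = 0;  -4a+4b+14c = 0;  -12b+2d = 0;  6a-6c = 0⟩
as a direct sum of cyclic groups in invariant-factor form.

Answer: M ≅ ℤ/2 ⊕ ℤ/2 ⊕ ℤ/2 ⊕ ℤ/6

Derivation:
rank_ℚ(R)=4; free=4−4=0
SNF(R) diag = [2, 2, 2, 6] → torsion [2, 2, 2, 6]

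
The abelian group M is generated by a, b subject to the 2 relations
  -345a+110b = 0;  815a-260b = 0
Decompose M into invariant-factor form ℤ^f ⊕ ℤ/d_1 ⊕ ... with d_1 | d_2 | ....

Answer: M ≅ ℤ/5 ⊕ ℤ/10

Derivation:
rank_ℚ(R)=2; free=2−2=0
SNF(R) diag = [5, 10] → torsion [5, 10]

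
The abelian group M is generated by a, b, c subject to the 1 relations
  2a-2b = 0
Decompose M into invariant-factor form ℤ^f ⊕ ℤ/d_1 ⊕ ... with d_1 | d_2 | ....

rank_ℚ(R)=1; free=3−1=2
SNF(R) diag = [2] → torsion [2]

Answer: M ≅ ℤ^2 ⊕ ℤ/2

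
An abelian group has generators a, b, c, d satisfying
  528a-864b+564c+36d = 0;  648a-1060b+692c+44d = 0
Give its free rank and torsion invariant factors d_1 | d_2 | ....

Answer: M ≅ ℤ^2 ⊕ ℤ/4 ⊕ ℤ/12

Derivation:
rank_ℚ(R)=2; free=4−2=2
SNF(R) diag = [4, 12] → torsion [4, 12]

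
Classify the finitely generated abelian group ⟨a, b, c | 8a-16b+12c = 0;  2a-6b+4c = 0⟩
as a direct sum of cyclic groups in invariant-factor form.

Answer: M ≅ ℤ^1 ⊕ ℤ/2 ⊕ ℤ/4

Derivation:
rank_ℚ(R)=2; free=3−2=1
SNF(R) diag = [2, 4] → torsion [2, 4]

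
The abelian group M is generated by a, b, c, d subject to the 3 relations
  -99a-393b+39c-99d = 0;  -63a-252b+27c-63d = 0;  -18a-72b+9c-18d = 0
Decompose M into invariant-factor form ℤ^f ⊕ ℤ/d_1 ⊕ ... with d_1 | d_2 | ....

rank_ℚ(R)=3; free=4−3=1
SNF(R) diag = [3, 9, 9] → torsion [3, 9, 9]

Answer: M ≅ ℤ^1 ⊕ ℤ/3 ⊕ ℤ/9 ⊕ ℤ/9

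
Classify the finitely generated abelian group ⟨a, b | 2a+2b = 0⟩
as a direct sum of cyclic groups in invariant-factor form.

Answer: M ≅ ℤ^1 ⊕ ℤ/2

Derivation:
rank_ℚ(R)=1; free=2−1=1
SNF(R) diag = [2] → torsion [2]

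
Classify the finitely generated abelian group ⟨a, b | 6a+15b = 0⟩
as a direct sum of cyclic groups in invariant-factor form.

rank_ℚ(R)=1; free=2−1=1
SNF(R) diag = [3] → torsion [3]

Answer: M ≅ ℤ^1 ⊕ ℤ/3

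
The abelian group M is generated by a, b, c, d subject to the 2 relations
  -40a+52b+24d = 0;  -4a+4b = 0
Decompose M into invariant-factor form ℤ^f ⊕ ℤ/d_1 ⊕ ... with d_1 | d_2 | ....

rank_ℚ(R)=2; free=4−2=2
SNF(R) diag = [4, 12] → torsion [4, 12]

Answer: M ≅ ℤ^2 ⊕ ℤ/4 ⊕ ℤ/12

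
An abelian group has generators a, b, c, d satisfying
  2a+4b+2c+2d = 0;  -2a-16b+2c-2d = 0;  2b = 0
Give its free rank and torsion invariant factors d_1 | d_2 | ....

Answer: M ≅ ℤ^1 ⊕ ℤ/2 ⊕ ℤ/2 ⊕ ℤ/4

Derivation:
rank_ℚ(R)=3; free=4−3=1
SNF(R) diag = [2, 2, 4] → torsion [2, 2, 4]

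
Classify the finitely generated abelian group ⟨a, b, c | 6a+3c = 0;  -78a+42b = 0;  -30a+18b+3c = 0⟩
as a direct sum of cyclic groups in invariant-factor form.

rank_ℚ(R)=3; free=3−3=0
SNF(R) diag = [3, 6, 18] → torsion [3, 6, 18]

Answer: M ≅ ℤ/3 ⊕ ℤ/6 ⊕ ℤ/18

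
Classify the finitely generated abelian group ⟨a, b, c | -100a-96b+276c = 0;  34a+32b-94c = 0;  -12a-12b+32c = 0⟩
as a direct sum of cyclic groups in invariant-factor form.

Answer: M ≅ ℤ/2 ⊕ ℤ/4 ⊕ ℤ/8

Derivation:
rank_ℚ(R)=3; free=3−3=0
SNF(R) diag = [2, 4, 8] → torsion [2, 4, 8]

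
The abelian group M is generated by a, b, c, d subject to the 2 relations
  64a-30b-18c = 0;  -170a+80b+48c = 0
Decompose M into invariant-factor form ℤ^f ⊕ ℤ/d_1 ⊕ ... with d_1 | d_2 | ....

Answer: M ≅ ℤ^2 ⊕ ℤ/2 ⊕ ℤ/2

Derivation:
rank_ℚ(R)=2; free=4−2=2
SNF(R) diag = [2, 2] → torsion [2, 2]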